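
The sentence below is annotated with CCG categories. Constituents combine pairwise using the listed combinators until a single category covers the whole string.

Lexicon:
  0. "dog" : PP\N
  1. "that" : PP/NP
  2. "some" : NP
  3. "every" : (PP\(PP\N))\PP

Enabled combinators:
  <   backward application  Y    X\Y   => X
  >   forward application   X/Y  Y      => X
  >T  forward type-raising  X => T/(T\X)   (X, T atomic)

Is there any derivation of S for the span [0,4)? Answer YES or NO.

NO

PP\N PP/NP NP (PP\(PP\N))\PP
CKY chart[0,4] = {N/(N\PP), NP/(NP\PP), PP, PP/(PP\PP), S/(S\PP)}; S ∉ chart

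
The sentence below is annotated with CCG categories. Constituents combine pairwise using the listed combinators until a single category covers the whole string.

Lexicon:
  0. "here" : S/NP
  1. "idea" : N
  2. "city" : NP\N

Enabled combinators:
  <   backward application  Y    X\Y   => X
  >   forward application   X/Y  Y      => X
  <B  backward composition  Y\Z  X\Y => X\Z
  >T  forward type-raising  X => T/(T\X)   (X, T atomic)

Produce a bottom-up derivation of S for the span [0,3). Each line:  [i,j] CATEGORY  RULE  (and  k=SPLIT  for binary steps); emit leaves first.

[0,3] S   >
  [0,1] "here" : S/NP
  [1,3] NP   <
    [1,2] "idea" : N
    [2,3] "city" : NP\N

[0,1] S/NP  lex  "here"
[1,2] N  lex  "idea"
[2,3] NP\N  lex  "city"
[1,3] NP  <  k=2
[0,3] S  >  k=1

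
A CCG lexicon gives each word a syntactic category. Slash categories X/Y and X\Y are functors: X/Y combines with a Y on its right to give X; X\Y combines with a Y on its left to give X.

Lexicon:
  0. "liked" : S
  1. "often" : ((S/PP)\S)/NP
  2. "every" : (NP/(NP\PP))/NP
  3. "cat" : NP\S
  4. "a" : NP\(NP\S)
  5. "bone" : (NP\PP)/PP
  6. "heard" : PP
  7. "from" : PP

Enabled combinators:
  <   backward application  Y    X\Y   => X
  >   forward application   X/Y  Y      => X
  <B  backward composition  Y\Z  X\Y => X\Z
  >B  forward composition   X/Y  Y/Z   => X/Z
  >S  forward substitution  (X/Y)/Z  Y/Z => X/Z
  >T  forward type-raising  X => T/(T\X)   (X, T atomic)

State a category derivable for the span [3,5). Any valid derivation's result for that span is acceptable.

[0,8] S   >
  [0,7] S/PP   <
    [0,1] "liked" : S
    [1,7] (S/PP)\S   >
      [1,2] "often" : ((S/PP)\S)/NP
      [2,7] NP   >
        [2,5] NP/(NP\PP)   >
          [2,3] "every" : (NP/(NP\PP))/NP
          [3,5] NP   <
            [3,4] "cat" : NP\S
            [4,5] "a" : NP\(NP\S)
        [5,7] NP\PP   >
          [5,6] "bone" : (NP\PP)/PP
          [6,7] "heard" : PP
  [7,8] "from" : PP

NP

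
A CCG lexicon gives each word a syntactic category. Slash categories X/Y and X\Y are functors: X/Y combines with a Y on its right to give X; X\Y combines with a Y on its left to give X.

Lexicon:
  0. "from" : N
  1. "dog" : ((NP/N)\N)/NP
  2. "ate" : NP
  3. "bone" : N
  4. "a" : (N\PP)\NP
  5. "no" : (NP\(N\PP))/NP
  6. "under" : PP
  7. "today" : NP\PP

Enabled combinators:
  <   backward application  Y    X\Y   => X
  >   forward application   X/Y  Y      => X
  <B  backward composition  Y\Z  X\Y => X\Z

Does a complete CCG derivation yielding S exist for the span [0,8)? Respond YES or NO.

NO

N ((NP/N)\N)/NP NP N (N\PP)\NP (NP\(N\PP))/NP PP NP\PP
CKY chart[0,8] = {NP}; S ∉ chart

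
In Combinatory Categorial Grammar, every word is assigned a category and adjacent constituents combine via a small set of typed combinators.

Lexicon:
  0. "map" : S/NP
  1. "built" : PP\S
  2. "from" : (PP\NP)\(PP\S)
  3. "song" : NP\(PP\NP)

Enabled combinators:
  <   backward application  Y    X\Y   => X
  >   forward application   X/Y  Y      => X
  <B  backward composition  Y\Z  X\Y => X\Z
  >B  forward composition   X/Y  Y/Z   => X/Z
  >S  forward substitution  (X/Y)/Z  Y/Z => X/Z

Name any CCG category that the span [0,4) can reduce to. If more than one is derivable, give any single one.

[0,4] S   >
  [0,1] "map" : S/NP
  [1,4] NP   <
    [1,3] PP\NP   <
      [1,2] "built" : PP\S
      [2,3] "from" : (PP\NP)\(PP\S)
    [3,4] "song" : NP\(PP\NP)

S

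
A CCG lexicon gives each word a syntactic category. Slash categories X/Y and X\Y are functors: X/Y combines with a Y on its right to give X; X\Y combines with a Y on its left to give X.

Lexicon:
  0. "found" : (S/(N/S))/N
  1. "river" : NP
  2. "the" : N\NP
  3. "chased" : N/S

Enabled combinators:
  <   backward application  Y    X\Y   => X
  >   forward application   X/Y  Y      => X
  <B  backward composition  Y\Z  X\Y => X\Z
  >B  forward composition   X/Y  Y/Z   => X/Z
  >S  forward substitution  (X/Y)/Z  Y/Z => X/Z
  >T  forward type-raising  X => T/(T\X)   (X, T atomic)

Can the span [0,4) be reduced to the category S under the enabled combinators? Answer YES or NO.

[0,4] S   >
  [0,3] S/(N/S)   >
    [0,1] "found" : (S/(N/S))/N
    [1,3] N   <
      [1,2] "river" : NP
      [2,3] "the" : N\NP
  [3,4] "chased" : N/S

YES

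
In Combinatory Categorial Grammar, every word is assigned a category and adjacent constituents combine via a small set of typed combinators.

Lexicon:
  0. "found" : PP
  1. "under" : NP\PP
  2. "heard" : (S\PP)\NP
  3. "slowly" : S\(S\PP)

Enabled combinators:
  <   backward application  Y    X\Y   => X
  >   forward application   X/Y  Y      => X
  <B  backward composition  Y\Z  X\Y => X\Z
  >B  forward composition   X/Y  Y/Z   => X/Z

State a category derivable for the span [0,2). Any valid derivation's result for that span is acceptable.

NP

[0,4] S   <
  [0,2] NP   <
    [0,1] "found" : PP
    [1,2] "under" : NP\PP
  [2,4] S\NP   <B
    [2,3] "heard" : (S\PP)\NP
    [3,4] "slowly" : S\(S\PP)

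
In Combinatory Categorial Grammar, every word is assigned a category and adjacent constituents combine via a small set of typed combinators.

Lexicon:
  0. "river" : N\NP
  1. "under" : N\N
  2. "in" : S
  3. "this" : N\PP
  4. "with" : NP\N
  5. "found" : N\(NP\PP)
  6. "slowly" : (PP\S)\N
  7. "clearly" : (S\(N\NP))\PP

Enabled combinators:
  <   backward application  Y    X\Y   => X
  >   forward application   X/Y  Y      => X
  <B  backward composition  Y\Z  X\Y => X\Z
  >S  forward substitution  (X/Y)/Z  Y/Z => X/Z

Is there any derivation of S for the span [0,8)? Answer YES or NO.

YES

[0,8] S   <
  [0,2] N\NP   <B
    [0,1] "river" : N\NP
    [1,2] "under" : N\N
  [2,8] S\(N\NP)   <
    [2,7] PP   <
      [2,3] "in" : S
      [3,7] PP\S   <
        [3,6] N   <
          [3,5] NP\PP   <B
            [3,4] "this" : N\PP
            [4,5] "with" : NP\N
          [5,6] "found" : N\(NP\PP)
        [6,7] "slowly" : (PP\S)\N
    [7,8] "clearly" : (S\(N\NP))\PP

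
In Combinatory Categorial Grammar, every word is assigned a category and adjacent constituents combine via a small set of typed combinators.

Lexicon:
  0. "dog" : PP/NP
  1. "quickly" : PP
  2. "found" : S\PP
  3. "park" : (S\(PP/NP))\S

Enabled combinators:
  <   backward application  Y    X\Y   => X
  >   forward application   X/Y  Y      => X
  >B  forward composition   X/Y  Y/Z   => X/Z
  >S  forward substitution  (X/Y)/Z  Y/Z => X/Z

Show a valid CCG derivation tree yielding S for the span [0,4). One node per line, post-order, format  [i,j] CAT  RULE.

[0,1] PP/NP  lex  "dog"
[1,2] PP  lex  "quickly"
[2,3] S\PP  lex  "found"
[1,3] S  <  k=2
[3,4] (S\(PP/NP))\S  lex  "park"
[1,4] S\(PP/NP)  <  k=3
[0,4] S  <  k=1

[0,4] S   <
  [0,1] "dog" : PP/NP
  [1,4] S\(PP/NP)   <
    [1,3] S   <
      [1,2] "quickly" : PP
      [2,3] "found" : S\PP
    [3,4] "park" : (S\(PP/NP))\S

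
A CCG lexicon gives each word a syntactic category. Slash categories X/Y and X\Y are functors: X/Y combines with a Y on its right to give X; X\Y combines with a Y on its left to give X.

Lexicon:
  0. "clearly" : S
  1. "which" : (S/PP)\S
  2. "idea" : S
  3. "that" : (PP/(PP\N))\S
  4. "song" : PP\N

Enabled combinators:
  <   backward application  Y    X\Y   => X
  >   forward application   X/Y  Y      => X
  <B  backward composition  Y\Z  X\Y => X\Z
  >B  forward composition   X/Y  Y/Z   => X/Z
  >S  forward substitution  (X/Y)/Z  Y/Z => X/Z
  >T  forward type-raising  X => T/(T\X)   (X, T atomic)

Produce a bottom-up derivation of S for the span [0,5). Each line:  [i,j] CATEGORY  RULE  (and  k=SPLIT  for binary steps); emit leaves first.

[0,1] S  lex  "clearly"
[1,2] (S/PP)\S  lex  "which"
[0,2] S/PP  <  k=1
[2,3] S  lex  "idea"
[3,4] (PP/(PP\N))\S  lex  "that"
[2,4] PP/(PP\N)  <  k=3
[4,5] PP\N  lex  "song"
[2,5] PP  >  k=4
[0,5] S  >  k=2

[0,5] S   >
  [0,2] S/PP   <
    [0,1] "clearly" : S
    [1,2] "which" : (S/PP)\S
  [2,5] PP   >
    [2,4] PP/(PP\N)   <
      [2,3] "idea" : S
      [3,4] "that" : (PP/(PP\N))\S
    [4,5] "song" : PP\N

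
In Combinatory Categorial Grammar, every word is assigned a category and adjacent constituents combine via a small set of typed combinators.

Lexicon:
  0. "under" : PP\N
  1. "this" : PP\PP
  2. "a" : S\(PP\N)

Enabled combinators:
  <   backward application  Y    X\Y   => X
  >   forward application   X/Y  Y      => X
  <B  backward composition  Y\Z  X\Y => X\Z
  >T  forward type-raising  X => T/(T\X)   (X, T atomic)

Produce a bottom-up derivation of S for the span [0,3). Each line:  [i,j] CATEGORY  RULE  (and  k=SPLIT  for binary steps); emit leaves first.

[0,1] PP\N  lex  "under"
[1,2] PP\PP  lex  "this"
[0,2] PP\N  <B  k=1
[2,3] S\(PP\N)  lex  "a"
[0,3] S  <  k=2

[0,3] S   <
  [0,2] PP\N   <B
    [0,1] "under" : PP\N
    [1,2] "this" : PP\PP
  [2,3] "a" : S\(PP\N)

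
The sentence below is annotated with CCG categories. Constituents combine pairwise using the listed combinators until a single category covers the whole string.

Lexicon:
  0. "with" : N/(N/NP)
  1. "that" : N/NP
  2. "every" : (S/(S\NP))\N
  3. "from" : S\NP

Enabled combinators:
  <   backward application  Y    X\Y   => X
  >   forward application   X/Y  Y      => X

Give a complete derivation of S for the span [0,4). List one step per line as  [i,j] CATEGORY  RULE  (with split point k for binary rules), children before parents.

[0,4] S   >
  [0,3] S/(S\NP)   <
    [0,2] N   >
      [0,1] "with" : N/(N/NP)
      [1,2] "that" : N/NP
    [2,3] "every" : (S/(S\NP))\N
  [3,4] "from" : S\NP

[0,1] N/(N/NP)  lex  "with"
[1,2] N/NP  lex  "that"
[0,2] N  >  k=1
[2,3] (S/(S\NP))\N  lex  "every"
[0,3] S/(S\NP)  <  k=2
[3,4] S\NP  lex  "from"
[0,4] S  >  k=3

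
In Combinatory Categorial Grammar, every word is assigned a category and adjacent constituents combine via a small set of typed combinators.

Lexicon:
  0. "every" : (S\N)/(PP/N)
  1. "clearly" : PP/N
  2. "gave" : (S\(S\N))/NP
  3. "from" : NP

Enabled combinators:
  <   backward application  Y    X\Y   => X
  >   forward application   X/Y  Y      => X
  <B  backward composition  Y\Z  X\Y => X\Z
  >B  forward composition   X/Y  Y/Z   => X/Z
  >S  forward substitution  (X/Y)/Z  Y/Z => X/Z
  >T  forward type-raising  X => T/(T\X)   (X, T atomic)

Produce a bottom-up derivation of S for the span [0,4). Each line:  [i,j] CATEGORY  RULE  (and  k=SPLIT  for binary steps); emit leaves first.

[0,1] (S\N)/(PP/N)  lex  "every"
[1,2] PP/N  lex  "clearly"
[0,2] S\N  >  k=1
[2,3] (S\(S\N))/NP  lex  "gave"
[3,4] NP  lex  "from"
[2,4] S\(S\N)  >  k=3
[0,4] S  <  k=2

[0,4] S   <
  [0,2] S\N   >
    [0,1] "every" : (S\N)/(PP/N)
    [1,2] "clearly" : PP/N
  [2,4] S\(S\N)   >
    [2,3] "gave" : (S\(S\N))/NP
    [3,4] "from" : NP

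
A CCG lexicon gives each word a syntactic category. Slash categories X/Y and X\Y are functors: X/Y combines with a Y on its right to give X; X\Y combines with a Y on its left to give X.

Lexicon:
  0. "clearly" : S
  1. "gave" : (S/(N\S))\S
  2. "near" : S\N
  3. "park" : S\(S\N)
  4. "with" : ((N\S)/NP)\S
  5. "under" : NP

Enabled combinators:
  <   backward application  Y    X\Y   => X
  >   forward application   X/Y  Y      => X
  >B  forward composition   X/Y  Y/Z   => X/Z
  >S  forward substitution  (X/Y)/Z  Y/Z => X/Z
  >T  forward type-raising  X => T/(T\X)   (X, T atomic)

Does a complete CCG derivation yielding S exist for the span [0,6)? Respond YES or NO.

YES

[0,6] S   >
  [0,2] S/(N\S)   <
    [0,1] "clearly" : S
    [1,2] "gave" : (S/(N\S))\S
  [2,6] N\S   >
    [2,5] (N\S)/NP   <
      [2,4] S   <
        [2,3] "near" : S\N
        [3,4] "park" : S\(S\N)
      [4,5] "with" : ((N\S)/NP)\S
    [5,6] "under" : NP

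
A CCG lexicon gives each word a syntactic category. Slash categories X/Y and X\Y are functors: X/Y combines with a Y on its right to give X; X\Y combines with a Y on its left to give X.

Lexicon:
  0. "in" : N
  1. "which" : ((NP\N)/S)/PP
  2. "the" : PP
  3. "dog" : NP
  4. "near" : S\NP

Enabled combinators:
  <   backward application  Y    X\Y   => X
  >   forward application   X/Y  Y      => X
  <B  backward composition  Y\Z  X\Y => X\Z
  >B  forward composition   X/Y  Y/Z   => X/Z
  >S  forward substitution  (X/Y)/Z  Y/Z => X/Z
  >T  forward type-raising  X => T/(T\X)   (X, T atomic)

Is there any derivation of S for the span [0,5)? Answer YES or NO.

NO

N ((NP\N)/S)/PP PP NP S\NP
CKY chart[0,5] = {N/(N\NP), NP, NP/(NP\NP), NP/(S\S), PP/(PP\NP), S/(S\NP)}; S ∉ chart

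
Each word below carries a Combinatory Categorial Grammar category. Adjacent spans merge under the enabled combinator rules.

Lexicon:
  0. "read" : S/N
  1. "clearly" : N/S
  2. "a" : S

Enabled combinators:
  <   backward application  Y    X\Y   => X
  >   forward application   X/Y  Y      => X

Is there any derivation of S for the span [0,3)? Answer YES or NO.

[0,3] S   >
  [0,1] "read" : S/N
  [1,3] N   >
    [1,2] "clearly" : N/S
    [2,3] "a" : S

YES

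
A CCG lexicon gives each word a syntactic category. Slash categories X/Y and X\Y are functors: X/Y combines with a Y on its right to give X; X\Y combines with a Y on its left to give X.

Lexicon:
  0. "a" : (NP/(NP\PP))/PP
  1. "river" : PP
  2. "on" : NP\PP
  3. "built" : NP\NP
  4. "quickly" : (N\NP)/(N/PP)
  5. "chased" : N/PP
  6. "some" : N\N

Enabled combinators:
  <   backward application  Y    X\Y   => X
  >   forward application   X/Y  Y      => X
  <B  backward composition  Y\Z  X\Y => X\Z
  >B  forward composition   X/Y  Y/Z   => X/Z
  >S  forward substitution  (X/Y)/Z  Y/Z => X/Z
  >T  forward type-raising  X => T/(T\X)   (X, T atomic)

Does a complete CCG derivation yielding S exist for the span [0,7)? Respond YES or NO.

NO

(NP/(NP\PP))/PP PP NP\PP NP\NP (N\NP)/(N/PP) N/PP N\N
CKY chart[0,7] = {(NP/(NP\PP))/(PP\N), N, N/(N\N), NP/(NP\N), PP/(PP\N), S/(S\N)}; S ∉ chart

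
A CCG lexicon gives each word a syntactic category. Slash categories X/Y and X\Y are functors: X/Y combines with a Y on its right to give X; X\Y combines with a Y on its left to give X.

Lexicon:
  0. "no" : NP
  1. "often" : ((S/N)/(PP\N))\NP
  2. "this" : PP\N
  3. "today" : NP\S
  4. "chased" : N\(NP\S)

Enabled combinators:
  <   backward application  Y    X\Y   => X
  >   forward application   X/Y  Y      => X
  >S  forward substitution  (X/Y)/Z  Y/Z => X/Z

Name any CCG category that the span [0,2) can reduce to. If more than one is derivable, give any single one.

[0,5] S   >
  [0,3] S/N   >
    [0,2] (S/N)/(PP\N)   <
      [0,1] "no" : NP
      [1,2] "often" : ((S/N)/(PP\N))\NP
    [2,3] "this" : PP\N
  [3,5] N   <
    [3,4] "today" : NP\S
    [4,5] "chased" : N\(NP\S)

(S/N)/(PP\N)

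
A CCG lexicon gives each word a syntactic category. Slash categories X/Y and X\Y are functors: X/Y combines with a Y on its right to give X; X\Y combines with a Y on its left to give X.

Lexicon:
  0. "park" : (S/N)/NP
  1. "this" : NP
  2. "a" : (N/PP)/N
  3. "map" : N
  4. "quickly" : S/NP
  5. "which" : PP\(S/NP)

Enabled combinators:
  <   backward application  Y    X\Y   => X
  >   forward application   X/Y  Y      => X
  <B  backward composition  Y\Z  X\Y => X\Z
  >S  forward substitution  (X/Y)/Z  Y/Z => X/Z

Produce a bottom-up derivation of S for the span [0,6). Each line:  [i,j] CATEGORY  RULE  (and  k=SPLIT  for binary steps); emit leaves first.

[0,6] S   >
  [0,2] S/N   >
    [0,1] "park" : (S/N)/NP
    [1,2] "this" : NP
  [2,6] N   >
    [2,4] N/PP   >
      [2,3] "a" : (N/PP)/N
      [3,4] "map" : N
    [4,6] PP   <
      [4,5] "quickly" : S/NP
      [5,6] "which" : PP\(S/NP)

[0,1] (S/N)/NP  lex  "park"
[1,2] NP  lex  "this"
[0,2] S/N  >  k=1
[2,3] (N/PP)/N  lex  "a"
[3,4] N  lex  "map"
[2,4] N/PP  >  k=3
[4,5] S/NP  lex  "quickly"
[5,6] PP\(S/NP)  lex  "which"
[4,6] PP  <  k=5
[2,6] N  >  k=4
[0,6] S  >  k=2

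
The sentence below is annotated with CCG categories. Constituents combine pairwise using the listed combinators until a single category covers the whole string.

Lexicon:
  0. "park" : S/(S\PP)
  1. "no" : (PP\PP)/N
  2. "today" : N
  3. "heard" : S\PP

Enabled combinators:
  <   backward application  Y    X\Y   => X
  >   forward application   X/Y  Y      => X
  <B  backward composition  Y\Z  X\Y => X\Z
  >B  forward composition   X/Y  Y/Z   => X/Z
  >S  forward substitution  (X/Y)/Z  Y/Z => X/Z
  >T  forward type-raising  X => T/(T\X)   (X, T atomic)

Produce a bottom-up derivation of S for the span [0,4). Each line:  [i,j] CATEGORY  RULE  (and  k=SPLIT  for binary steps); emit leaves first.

[0,1] S/(S\PP)  lex  "park"
[1,2] (PP\PP)/N  lex  "no"
[2,3] N  lex  "today"
[1,3] PP\PP  >  k=2
[3,4] S\PP  lex  "heard"
[1,4] S\PP  <B  k=3
[0,4] S  >  k=1

[0,4] S   >
  [0,1] "park" : S/(S\PP)
  [1,4] S\PP   <B
    [1,3] PP\PP   >
      [1,2] "no" : (PP\PP)/N
      [2,3] "today" : N
    [3,4] "heard" : S\PP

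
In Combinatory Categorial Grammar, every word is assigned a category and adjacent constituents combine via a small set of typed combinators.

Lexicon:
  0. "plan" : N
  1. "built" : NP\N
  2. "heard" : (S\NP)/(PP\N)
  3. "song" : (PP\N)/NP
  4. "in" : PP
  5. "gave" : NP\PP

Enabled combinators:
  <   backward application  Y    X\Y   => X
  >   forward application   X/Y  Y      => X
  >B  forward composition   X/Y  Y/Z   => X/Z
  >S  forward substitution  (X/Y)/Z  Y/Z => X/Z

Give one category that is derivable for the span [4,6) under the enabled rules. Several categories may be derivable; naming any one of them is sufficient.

NP

[0,6] S   <
  [0,2] NP   <
    [0,1] "plan" : N
    [1,2] "built" : NP\N
  [2,6] S\NP   >
    [2,3] "heard" : (S\NP)/(PP\N)
    [3,6] PP\N   >
      [3,4] "song" : (PP\N)/NP
      [4,6] NP   <
        [4,5] "in" : PP
        [5,6] "gave" : NP\PP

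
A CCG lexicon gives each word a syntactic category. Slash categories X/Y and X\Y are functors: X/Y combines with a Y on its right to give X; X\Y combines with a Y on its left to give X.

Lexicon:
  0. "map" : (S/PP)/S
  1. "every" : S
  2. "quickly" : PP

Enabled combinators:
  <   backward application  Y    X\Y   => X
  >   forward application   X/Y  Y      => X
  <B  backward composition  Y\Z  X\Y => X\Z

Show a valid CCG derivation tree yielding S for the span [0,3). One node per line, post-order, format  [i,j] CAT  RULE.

[0,3] S   >
  [0,2] S/PP   >
    [0,1] "map" : (S/PP)/S
    [1,2] "every" : S
  [2,3] "quickly" : PP

[0,1] (S/PP)/S  lex  "map"
[1,2] S  lex  "every"
[0,2] S/PP  >  k=1
[2,3] PP  lex  "quickly"
[0,3] S  >  k=2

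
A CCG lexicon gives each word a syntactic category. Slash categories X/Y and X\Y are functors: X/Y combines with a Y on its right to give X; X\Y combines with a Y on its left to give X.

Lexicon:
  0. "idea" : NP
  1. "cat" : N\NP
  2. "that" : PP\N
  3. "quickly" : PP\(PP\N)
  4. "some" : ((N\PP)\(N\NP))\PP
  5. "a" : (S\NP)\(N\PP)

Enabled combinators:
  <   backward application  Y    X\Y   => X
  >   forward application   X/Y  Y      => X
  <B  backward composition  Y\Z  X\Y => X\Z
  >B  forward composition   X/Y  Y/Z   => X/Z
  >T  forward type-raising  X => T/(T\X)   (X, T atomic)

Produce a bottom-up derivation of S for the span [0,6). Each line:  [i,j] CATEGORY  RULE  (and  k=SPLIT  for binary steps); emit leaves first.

[0,6] S   <
  [0,1] "idea" : NP
  [1,6] S\NP   <
    [1,5] N\PP   <
      [1,2] "cat" : N\NP
      [2,5] (N\PP)\(N\NP)   <
        [2,4] PP   <
          [2,3] "that" : PP\N
          [3,4] "quickly" : PP\(PP\N)
        [4,5] "some" : ((N\PP)\(N\NP))\PP
    [5,6] "a" : (S\NP)\(N\PP)

[0,1] NP  lex  "idea"
[1,2] N\NP  lex  "cat"
[2,3] PP\N  lex  "that"
[3,4] PP\(PP\N)  lex  "quickly"
[2,4] PP  <  k=3
[4,5] ((N\PP)\(N\NP))\PP  lex  "some"
[2,5] (N\PP)\(N\NP)  <  k=4
[1,5] N\PP  <  k=2
[5,6] (S\NP)\(N\PP)  lex  "a"
[1,6] S\NP  <  k=5
[0,6] S  <  k=1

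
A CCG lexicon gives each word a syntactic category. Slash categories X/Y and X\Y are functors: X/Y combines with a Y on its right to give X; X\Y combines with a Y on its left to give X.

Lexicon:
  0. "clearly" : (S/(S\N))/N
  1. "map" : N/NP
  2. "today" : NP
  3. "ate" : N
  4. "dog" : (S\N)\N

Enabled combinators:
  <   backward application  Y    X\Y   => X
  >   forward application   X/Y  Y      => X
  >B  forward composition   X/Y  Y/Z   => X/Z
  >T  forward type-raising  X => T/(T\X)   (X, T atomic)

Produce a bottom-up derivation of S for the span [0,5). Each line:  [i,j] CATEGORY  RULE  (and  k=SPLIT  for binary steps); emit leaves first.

[0,5] S   >
  [0,3] S/(S\N)   >
    [0,1] "clearly" : (S/(S\N))/N
    [1,3] N   >
      [1,2] "map" : N/NP
      [2,3] "today" : NP
  [3,5] S\N   <
    [3,4] "ate" : N
    [4,5] "dog" : (S\N)\N

[0,1] (S/(S\N))/N  lex  "clearly"
[1,2] N/NP  lex  "map"
[2,3] NP  lex  "today"
[1,3] N  >  k=2
[0,3] S/(S\N)  >  k=1
[3,4] N  lex  "ate"
[4,5] (S\N)\N  lex  "dog"
[3,5] S\N  <  k=4
[0,5] S  >  k=3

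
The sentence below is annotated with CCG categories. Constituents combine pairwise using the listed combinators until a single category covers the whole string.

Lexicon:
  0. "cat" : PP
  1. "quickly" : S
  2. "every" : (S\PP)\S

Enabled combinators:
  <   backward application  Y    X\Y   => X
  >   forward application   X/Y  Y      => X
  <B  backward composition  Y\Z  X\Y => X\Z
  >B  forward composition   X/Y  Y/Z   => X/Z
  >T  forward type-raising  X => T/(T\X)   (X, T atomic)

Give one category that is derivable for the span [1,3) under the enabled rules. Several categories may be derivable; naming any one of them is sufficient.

S\PP

[0,3] S   <
  [0,1] "cat" : PP
  [1,3] S\PP   <
    [1,2] "quickly" : S
    [2,3] "every" : (S\PP)\S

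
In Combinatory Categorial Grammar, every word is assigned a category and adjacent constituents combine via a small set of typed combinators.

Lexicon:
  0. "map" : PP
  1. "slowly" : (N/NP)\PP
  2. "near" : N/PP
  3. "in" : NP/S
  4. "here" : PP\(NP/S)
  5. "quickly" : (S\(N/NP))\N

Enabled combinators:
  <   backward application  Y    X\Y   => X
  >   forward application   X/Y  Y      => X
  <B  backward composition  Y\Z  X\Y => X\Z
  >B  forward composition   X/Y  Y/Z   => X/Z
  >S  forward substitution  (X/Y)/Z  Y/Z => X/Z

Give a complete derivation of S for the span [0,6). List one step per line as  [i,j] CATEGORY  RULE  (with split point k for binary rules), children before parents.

[0,6] S   <
  [0,2] N/NP   <
    [0,1] "map" : PP
    [1,2] "slowly" : (N/NP)\PP
  [2,6] S\(N/NP)   <
    [2,5] N   >
      [2,3] "near" : N/PP
      [3,5] PP   <
        [3,4] "in" : NP/S
        [4,5] "here" : PP\(NP/S)
    [5,6] "quickly" : (S\(N/NP))\N

[0,1] PP  lex  "map"
[1,2] (N/NP)\PP  lex  "slowly"
[0,2] N/NP  <  k=1
[2,3] N/PP  lex  "near"
[3,4] NP/S  lex  "in"
[4,5] PP\(NP/S)  lex  "here"
[3,5] PP  <  k=4
[2,5] N  >  k=3
[5,6] (S\(N/NP))\N  lex  "quickly"
[2,6] S\(N/NP)  <  k=5
[0,6] S  <  k=2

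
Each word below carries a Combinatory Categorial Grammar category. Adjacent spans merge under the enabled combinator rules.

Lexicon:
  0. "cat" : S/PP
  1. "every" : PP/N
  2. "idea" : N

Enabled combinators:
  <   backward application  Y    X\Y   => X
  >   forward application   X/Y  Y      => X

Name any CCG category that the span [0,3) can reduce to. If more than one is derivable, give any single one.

[0,3] S   >
  [0,1] "cat" : S/PP
  [1,3] PP   >
    [1,2] "every" : PP/N
    [2,3] "idea" : N

S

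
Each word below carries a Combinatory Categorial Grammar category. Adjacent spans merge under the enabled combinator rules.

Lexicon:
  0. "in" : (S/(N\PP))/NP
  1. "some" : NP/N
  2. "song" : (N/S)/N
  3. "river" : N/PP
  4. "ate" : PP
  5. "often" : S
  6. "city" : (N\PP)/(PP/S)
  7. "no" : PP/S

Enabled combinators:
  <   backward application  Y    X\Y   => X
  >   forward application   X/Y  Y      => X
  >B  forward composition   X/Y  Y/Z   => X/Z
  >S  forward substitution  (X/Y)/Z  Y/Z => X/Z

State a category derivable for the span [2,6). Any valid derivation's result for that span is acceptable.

[0,8] S   >
  [0,6] S/(N\PP)   >
    [0,1] "in" : (S/(N\PP))/NP
    [1,6] NP   >
      [1,2] "some" : NP/N
      [2,6] N   >
        [2,5] N/S   >
          [2,3] "song" : (N/S)/N
          [3,5] N   >
            [3,4] "river" : N/PP
            [4,5] "ate" : PP
        [5,6] "often" : S
  [6,8] N\PP   >
    [6,7] "city" : (N\PP)/(PP/S)
    [7,8] "no" : PP/S

N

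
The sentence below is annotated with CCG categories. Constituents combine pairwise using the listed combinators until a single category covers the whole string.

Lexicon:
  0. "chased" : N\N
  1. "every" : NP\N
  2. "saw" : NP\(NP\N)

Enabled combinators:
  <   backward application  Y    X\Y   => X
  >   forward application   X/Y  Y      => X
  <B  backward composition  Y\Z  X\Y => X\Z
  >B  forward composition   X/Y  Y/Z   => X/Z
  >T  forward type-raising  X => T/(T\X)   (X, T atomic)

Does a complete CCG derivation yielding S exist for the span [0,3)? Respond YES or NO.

N\N NP\N NP\(NP\N)
CKY chart[0,3] = {N/(N\NP), NP, NP/(NP\NP), PP/(PP\NP), S/(S\NP)}; S ∉ chart

NO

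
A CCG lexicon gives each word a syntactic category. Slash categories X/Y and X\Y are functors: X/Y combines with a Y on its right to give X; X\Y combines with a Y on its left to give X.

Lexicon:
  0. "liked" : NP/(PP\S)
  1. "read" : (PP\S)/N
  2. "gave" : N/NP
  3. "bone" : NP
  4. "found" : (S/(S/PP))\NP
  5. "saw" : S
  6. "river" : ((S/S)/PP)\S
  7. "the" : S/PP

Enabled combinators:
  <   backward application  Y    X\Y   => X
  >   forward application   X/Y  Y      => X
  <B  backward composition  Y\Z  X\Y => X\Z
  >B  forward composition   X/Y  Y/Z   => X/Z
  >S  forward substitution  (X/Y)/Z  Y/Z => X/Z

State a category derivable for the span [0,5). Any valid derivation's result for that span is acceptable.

[0,8] S   >
  [0,5] S/(S/PP)   <
    [0,4] NP   >
      [0,1] "liked" : NP/(PP\S)
      [1,4] PP\S   >
        [1,2] "read" : (PP\S)/N
        [2,4] N   >
          [2,3] "gave" : N/NP
          [3,4] "bone" : NP
    [4,5] "found" : (S/(S/PP))\NP
  [5,8] S/PP   >S
    [5,7] (S/S)/PP   <
      [5,6] "saw" : S
      [6,7] "river" : ((S/S)/PP)\S
    [7,8] "the" : S/PP

S/(S/PP)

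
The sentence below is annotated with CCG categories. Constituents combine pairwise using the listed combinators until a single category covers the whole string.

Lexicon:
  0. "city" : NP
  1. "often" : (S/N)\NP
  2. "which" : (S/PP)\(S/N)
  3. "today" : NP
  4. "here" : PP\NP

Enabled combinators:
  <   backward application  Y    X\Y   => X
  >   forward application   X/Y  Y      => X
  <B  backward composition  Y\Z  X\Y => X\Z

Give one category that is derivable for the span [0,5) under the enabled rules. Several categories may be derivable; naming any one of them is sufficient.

S

[0,5] S   >
  [0,3] S/PP   <
    [0,2] S/N   <
      [0,1] "city" : NP
      [1,2] "often" : (S/N)\NP
    [2,3] "which" : (S/PP)\(S/N)
  [3,5] PP   <
    [3,4] "today" : NP
    [4,5] "here" : PP\NP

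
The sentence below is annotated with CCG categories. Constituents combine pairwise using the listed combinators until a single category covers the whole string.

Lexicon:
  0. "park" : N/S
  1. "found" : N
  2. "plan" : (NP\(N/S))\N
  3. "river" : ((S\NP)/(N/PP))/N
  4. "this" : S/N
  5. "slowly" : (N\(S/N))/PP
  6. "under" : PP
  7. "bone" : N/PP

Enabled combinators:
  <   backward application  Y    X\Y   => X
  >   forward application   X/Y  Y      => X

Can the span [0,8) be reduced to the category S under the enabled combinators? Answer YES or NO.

[0,8] S   <
  [0,3] NP   <
    [0,1] "park" : N/S
    [1,3] NP\(N/S)   <
      [1,2] "found" : N
      [2,3] "plan" : (NP\(N/S))\N
  [3,8] S\NP   >
    [3,7] (S\NP)/(N/PP)   >
      [3,4] "river" : ((S\NP)/(N/PP))/N
      [4,7] N   <
        [4,5] "this" : S/N
        [5,7] N\(S/N)   >
          [5,6] "slowly" : (N\(S/N))/PP
          [6,7] "under" : PP
    [7,8] "bone" : N/PP

YES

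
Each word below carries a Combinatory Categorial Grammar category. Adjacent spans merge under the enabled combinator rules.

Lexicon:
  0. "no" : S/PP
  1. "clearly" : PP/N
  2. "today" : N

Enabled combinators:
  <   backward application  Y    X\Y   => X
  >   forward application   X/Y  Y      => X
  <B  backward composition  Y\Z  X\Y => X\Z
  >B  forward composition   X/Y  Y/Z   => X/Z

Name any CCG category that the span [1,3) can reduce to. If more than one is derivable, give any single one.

PP

[0,3] S   >
  [0,1] "no" : S/PP
  [1,3] PP   >
    [1,2] "clearly" : PP/N
    [2,3] "today" : N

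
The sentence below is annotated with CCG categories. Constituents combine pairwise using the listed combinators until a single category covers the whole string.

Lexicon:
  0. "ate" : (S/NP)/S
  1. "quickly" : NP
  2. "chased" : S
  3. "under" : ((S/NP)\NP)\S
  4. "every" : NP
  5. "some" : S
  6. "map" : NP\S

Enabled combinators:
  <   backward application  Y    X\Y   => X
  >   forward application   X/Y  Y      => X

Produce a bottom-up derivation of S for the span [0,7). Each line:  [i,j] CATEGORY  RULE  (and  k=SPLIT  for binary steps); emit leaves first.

[0,1] (S/NP)/S  lex  "ate"
[1,2] NP  lex  "quickly"
[2,3] S  lex  "chased"
[3,4] ((S/NP)\NP)\S  lex  "under"
[2,4] (S/NP)\NP  <  k=3
[1,4] S/NP  <  k=2
[4,5] NP  lex  "every"
[1,5] S  >  k=4
[0,5] S/NP  >  k=1
[5,6] S  lex  "some"
[6,7] NP\S  lex  "map"
[5,7] NP  <  k=6
[0,7] S  >  k=5

[0,7] S   >
  [0,5] S/NP   >
    [0,1] "ate" : (S/NP)/S
    [1,5] S   >
      [1,4] S/NP   <
        [1,2] "quickly" : NP
        [2,4] (S/NP)\NP   <
          [2,3] "chased" : S
          [3,4] "under" : ((S/NP)\NP)\S
      [4,5] "every" : NP
  [5,7] NP   <
    [5,6] "some" : S
    [6,7] "map" : NP\S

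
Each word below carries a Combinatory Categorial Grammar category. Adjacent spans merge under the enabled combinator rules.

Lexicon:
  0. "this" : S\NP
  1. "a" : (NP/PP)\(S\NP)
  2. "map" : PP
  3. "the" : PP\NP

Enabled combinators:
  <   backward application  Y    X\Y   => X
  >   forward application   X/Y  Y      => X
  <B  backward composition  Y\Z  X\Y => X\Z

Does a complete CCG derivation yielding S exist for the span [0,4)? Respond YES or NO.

NO

S\NP (NP/PP)\(S\NP) PP PP\NP
CKY chart[0,4] = {PP}; S ∉ chart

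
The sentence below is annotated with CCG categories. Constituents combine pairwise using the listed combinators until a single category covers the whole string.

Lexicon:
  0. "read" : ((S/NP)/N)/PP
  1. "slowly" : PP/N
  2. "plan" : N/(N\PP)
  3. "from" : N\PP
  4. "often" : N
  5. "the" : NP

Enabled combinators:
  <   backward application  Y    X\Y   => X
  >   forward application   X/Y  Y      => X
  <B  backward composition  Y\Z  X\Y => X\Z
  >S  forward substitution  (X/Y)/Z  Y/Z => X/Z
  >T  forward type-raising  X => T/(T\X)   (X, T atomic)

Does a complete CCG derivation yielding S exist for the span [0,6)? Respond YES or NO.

YES

[0,6] S   >
  [0,5] S/NP   >
    [0,4] (S/NP)/N   >
      [0,1] "read" : ((S/NP)/N)/PP
      [1,4] PP   >
        [1,2] "slowly" : PP/N
        [2,4] N   >
          [2,3] "plan" : N/(N\PP)
          [3,4] "from" : N\PP
    [4,5] "often" : N
  [5,6] "the" : NP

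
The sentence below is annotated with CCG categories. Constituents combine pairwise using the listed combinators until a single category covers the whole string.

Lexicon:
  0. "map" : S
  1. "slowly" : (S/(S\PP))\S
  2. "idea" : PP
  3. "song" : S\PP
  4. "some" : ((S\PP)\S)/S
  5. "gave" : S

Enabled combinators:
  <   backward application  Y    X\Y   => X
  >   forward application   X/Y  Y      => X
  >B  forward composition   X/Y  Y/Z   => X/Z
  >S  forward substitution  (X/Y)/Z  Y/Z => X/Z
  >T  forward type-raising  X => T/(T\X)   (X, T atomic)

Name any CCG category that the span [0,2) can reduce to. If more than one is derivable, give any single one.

[0,6] S   >
  [0,2] S/(S\PP)   <
    [0,1] "map" : S
    [1,2] "slowly" : (S/(S\PP))\S
  [2,6] S\PP   <
    [2,4] S   >
      [2,3] S/(S\PP)   >T
        [2,3] "idea" : PP
      [3,4] "song" : S\PP
    [4,6] (S\PP)\S   >
      [4,5] "some" : ((S\PP)\S)/S
      [5,6] "gave" : S

S/(S\PP)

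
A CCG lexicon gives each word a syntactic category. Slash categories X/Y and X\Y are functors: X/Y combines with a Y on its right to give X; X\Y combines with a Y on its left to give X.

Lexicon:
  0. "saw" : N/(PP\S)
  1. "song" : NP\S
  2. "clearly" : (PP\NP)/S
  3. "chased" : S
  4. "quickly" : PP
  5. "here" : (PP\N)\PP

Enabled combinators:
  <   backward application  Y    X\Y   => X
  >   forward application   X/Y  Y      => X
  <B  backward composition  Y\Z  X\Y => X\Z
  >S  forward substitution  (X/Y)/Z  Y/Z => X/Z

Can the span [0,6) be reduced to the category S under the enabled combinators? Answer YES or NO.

N/(PP\S) NP\S (PP\NP)/S S PP (PP\N)\PP
CKY chart[0,6] = {PP}; S ∉ chart

NO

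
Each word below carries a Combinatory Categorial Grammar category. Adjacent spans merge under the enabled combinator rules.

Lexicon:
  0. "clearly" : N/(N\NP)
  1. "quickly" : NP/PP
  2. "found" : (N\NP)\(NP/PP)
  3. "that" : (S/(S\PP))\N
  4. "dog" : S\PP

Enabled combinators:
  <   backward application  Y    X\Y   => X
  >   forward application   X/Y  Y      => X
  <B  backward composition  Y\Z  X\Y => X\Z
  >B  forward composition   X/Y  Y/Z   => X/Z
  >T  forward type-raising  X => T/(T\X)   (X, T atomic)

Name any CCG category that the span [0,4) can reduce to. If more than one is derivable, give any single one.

[0,5] S   >
  [0,4] S/(S\PP)   <
    [0,3] N   >
      [0,1] "clearly" : N/(N\NP)
      [1,3] N\NP   <
        [1,2] "quickly" : NP/PP
        [2,3] "found" : (N\NP)\(NP/PP)
    [3,4] "that" : (S/(S\PP))\N
  [4,5] "dog" : S\PP

S/(S\PP)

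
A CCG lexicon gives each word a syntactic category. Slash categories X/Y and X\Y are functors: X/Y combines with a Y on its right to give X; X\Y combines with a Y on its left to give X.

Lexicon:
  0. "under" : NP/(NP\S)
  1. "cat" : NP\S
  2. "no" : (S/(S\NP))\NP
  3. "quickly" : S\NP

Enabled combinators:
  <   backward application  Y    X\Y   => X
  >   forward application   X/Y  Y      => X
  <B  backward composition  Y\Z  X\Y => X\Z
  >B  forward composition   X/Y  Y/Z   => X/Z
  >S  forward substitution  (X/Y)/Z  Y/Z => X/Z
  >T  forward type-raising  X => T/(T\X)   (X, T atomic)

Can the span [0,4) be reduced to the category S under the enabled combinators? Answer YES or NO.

[0,4] S   >
  [0,3] S/(S\NP)   <
    [0,2] NP   >
      [0,1] "under" : NP/(NP\S)
      [1,2] "cat" : NP\S
    [2,3] "no" : (S/(S\NP))\NP
  [3,4] "quickly" : S\NP

YES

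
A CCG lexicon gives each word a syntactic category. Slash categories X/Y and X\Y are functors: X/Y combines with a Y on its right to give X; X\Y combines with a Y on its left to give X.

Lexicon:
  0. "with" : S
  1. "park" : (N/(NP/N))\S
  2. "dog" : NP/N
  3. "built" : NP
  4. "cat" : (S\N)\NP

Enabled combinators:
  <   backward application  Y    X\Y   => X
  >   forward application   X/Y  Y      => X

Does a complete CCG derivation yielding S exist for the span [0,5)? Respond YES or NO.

[0,5] S   <
  [0,3] N   >
    [0,2] N/(NP/N)   <
      [0,1] "with" : S
      [1,2] "park" : (N/(NP/N))\S
    [2,3] "dog" : NP/N
  [3,5] S\N   <
    [3,4] "built" : NP
    [4,5] "cat" : (S\N)\NP

YES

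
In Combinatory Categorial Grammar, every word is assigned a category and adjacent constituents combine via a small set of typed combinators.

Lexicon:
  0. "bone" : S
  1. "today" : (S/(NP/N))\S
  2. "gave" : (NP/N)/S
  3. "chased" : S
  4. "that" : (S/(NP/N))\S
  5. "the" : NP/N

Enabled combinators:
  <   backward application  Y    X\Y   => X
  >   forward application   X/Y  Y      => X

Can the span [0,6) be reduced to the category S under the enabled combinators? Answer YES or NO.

YES

[0,6] S   >
  [0,5] S/(NP/N)   <
    [0,4] S   >
      [0,2] S/(NP/N)   <
        [0,1] "bone" : S
        [1,2] "today" : (S/(NP/N))\S
      [2,4] NP/N   >
        [2,3] "gave" : (NP/N)/S
        [3,4] "chased" : S
    [4,5] "that" : (S/(NP/N))\S
  [5,6] "the" : NP/N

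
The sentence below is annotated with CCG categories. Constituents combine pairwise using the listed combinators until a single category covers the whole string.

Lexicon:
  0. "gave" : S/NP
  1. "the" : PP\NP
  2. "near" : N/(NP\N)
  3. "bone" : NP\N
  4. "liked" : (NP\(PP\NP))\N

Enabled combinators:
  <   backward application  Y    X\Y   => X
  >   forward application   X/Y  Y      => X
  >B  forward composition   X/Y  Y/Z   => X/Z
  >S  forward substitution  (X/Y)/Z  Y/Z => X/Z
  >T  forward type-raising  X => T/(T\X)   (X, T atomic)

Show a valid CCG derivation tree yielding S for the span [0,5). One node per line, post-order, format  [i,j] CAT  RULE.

[0,5] S   >
  [0,1] "gave" : S/NP
  [1,5] NP   <
    [1,2] "the" : PP\NP
    [2,5] NP\(PP\NP)   <
      [2,4] N   >
        [2,3] "near" : N/(NP\N)
        [3,4] "bone" : NP\N
      [4,5] "liked" : (NP\(PP\NP))\N

[0,1] S/NP  lex  "gave"
[1,2] PP\NP  lex  "the"
[2,3] N/(NP\N)  lex  "near"
[3,4] NP\N  lex  "bone"
[2,4] N  >  k=3
[4,5] (NP\(PP\NP))\N  lex  "liked"
[2,5] NP\(PP\NP)  <  k=4
[1,5] NP  <  k=2
[0,5] S  >  k=1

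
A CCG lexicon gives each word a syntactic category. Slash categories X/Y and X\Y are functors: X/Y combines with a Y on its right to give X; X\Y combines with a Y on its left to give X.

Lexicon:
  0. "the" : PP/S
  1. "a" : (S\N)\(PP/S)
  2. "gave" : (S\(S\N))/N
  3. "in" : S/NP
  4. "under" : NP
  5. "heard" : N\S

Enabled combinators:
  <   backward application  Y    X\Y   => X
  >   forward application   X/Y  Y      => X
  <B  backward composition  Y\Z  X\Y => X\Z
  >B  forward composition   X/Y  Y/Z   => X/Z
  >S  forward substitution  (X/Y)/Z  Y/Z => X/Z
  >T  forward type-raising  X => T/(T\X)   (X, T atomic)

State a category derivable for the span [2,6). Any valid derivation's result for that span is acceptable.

S\(S\N)

[0,6] S   <
  [0,2] S\N   <
    [0,1] "the" : PP/S
    [1,2] "a" : (S\N)\(PP/S)
  [2,6] S\(S\N)   >
    [2,3] "gave" : (S\(S\N))/N
    [3,6] N   <
      [3,5] S   >
        [3,4] "in" : S/NP
        [4,5] "under" : NP
      [5,6] "heard" : N\S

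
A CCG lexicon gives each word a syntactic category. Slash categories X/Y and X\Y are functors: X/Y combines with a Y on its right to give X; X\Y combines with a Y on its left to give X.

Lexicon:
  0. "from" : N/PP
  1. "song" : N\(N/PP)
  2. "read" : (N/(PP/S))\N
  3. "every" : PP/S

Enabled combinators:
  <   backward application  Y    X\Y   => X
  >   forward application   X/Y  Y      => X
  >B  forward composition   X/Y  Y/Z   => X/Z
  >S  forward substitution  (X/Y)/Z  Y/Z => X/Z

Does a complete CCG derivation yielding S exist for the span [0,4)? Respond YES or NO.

NO

N/PP N\(N/PP) (N/(PP/S))\N PP/S
CKY chart[0,4] = {N}; S ∉ chart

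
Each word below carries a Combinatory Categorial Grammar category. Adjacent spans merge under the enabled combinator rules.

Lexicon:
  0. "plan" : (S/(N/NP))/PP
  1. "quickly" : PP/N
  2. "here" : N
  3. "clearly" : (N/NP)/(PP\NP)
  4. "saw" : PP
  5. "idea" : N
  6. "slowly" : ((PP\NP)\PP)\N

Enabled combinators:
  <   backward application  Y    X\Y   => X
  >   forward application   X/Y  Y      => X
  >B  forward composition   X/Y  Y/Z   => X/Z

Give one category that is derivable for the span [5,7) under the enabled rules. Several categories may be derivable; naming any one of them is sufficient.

[0,7] S   >
  [0,3] S/(N/NP)   >
    [0,1] "plan" : (S/(N/NP))/PP
    [1,3] PP   >
      [1,2] "quickly" : PP/N
      [2,3] "here" : N
  [3,7] N/NP   >
    [3,4] "clearly" : (N/NP)/(PP\NP)
    [4,7] PP\NP   <
      [4,5] "saw" : PP
      [5,7] (PP\NP)\PP   <
        [5,6] "idea" : N
        [6,7] "slowly" : ((PP\NP)\PP)\N

(PP\NP)\PP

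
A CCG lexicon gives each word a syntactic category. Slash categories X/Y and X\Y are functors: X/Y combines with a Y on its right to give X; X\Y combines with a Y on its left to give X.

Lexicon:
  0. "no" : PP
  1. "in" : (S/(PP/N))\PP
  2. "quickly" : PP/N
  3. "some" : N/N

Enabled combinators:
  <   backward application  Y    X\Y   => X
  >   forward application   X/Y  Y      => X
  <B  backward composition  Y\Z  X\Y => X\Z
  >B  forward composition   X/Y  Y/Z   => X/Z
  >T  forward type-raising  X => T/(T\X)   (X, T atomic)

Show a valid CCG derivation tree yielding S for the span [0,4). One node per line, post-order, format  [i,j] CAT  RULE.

[0,4] S   >
  [0,2] S/(PP/N)   <
    [0,1] "no" : PP
    [1,2] "in" : (S/(PP/N))\PP
  [2,4] PP/N   >B
    [2,3] "quickly" : PP/N
    [3,4] "some" : N/N

[0,1] PP  lex  "no"
[1,2] (S/(PP/N))\PP  lex  "in"
[0,2] S/(PP/N)  <  k=1
[2,3] PP/N  lex  "quickly"
[3,4] N/N  lex  "some"
[2,4] PP/N  >B  k=3
[0,4] S  >  k=2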